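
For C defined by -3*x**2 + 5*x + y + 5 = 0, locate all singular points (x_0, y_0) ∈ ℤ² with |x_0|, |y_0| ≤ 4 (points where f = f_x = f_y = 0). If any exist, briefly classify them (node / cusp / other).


No singular points in the scanned grid; C is smooth there.

Compute partial derivatives:
  f_x = 5 - 6*x.
  f_y = 1.
f_y = 1 is a nonzero constant, so f_y never vanishes: no point (x, y) can satisfy f = f_x = f_y = 0. In particular no (x, y) ∈ {−4, ..., 4}² is singular; the curve is smooth.


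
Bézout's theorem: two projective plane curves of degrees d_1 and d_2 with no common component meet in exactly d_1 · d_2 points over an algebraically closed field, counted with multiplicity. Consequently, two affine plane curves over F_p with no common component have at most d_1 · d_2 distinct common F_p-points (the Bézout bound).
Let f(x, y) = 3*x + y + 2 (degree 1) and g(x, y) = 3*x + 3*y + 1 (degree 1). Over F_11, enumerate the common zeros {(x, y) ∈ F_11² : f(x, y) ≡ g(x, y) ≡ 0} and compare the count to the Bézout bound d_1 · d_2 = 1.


Common zeros: {(1, 6)}; count = 1; Bézout bound = 1.

deg(f) = 1, deg(g) = 1, so Bézout bound = 1.
Scan x ∈ F_11. For each x, list the y ∈ F_11 with f(x, y) ≡ 0 and those with g(x, y) ≡ 0 (mod 11); the common zeros in that column are the intersection.
  x = 0: f ≡ 0 at y ∈ {9}; g ≡ 0 at y ∈ {7}; common: ∅.
  x = 1: f ≡ 0 at y ∈ {6}; g ≡ 0 at y ∈ {6}; common: {6}.
  x = 2: f ≡ 0 at y ∈ {3}; g ≡ 0 at y ∈ {5}; common: ∅.
  x = 3: f ≡ 0 at y ∈ {0}; g ≡ 0 at y ∈ {4}; common: ∅.
  x = 4: f ≡ 0 at y ∈ {8}; g ≡ 0 at y ∈ {3}; common: ∅.
  x = 5: f ≡ 0 at y ∈ {5}; g ≡ 0 at y ∈ {2}; common: ∅.
  x = 6: f ≡ 0 at y ∈ {2}; g ≡ 0 at y ∈ {1}; common: ∅.
  x = 7: f ≡ 0 at y ∈ {10}; g ≡ 0 at y ∈ {0}; common: ∅.
  x = 8: f ≡ 0 at y ∈ {7}; g ≡ 0 at y ∈ {10}; common: ∅.
  x = 9: f ≡ 0 at y ∈ {4}; g ≡ 0 at y ∈ {9}; common: ∅.
  x = 10: f ≡ 0 at y ∈ {1}; g ≡ 0 at y ∈ {8}; common: ∅.
Collecting: common zeros = {(1, 6)}, so the count is 1.
Comparison with the Bézout bound: 1 ≤ 1 = deg(f)·deg(g), as expected for curves with no common component (the bound is attained).


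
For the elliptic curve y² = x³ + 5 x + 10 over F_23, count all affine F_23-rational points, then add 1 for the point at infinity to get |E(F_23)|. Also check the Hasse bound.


Affine points = {(1, 4), (1, 19), (3, 11), (3, 12), (4, 5), (4, 18), (6, 7), (6, 16), (9, 5), (9, 18), (10, 5), (10, 18), (11, 4), (11, 19), (12, 2), (12, 21), (13, 8), (13, 15), (14, 8), (14, 15), (16, 0), (19, 8), (19, 15), (22, 2), (22, 21)}; affine count = 25; |E(F_23)| = 26.

Discriminant check: Δ ∝ 4a³ + 27b² = 4·5³ + 27·10² = 4·125 + 27·100 ≡ 3 (mod 23). Nonzero ⇒ E is nonsingular.
For each x ∈ F_23, compute rhs = x³ + 5·x + 10 mod 23, then count y ∈ F_23 with y² ≡ rhs.
  x = 0: rhs = 10, matching y values: none (0 points).
  x = 1: rhs = 16, matching y values: 4, 19 (2 points).
  x = 2: rhs = 5, matching y values: none (0 points).
  x = 3: rhs = 6, matching y values: 11, 12 (2 points).
  x = 4: rhs = 2, matching y values: 5, 18 (2 points).
  x = 5: rhs = 22, matching y values: none (0 points).
  x = 6: rhs = 3, matching y values: 7, 16 (2 points).
  x = 7: rhs = 20, matching y values: none (0 points).
  x = 8: rhs = 10, matching y values: none (0 points).
  x = 9: rhs = 2, matching y values: 5, 18 (2 points).
  x = 10: rhs = 2, matching y values: 5, 18 (2 points).
  x = 11: rhs = 16, matching y values: 4, 19 (2 points).
  x = 12: rhs = 4, matching y values: 2, 21 (2 points).
  x = 13: rhs = 18, matching y values: 8, 15 (2 points).
  x = 14: rhs = 18, matching y values: 8, 15 (2 points).
  x = 15: rhs = 10, matching y values: none (0 points).
  x = 16: rhs = 0, matching y values: 0 (1 points).
  x = 17: rhs = 17, matching y values: none (0 points).
  x = 18: rhs = 21, matching y values: none (0 points).
  x = 19: rhs = 18, matching y values: 8, 15 (2 points).
  x = 20: rhs = 14, matching y values: none (0 points).
  x = 21: rhs = 15, matching y values: none (0 points).
  x = 22: rhs = 4, matching y values: 2, 21 (2 points).
Total affine count: 25.
Full point count |E(F_23)| = 25 + 1 = 26.
Hasse bound: |26 − (23+1)| = |2| = 2 ≤ 2√23 ≈ 9.5917 ✓.


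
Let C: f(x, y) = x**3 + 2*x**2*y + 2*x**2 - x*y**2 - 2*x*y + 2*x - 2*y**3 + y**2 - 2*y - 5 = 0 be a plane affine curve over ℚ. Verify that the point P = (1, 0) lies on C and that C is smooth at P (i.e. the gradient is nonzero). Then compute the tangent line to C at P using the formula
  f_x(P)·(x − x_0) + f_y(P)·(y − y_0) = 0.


Tangent line at P: 9*x - 2*y - 9 = 0.

Step 1: f(1, 0) = 0, so P lies on C.
Step 2: partial derivatives
  f_x(x, y) = 3*x**2 + 4*x*y + 4*x - y**2 - 2*y + 2, f_y(x, y) = 2*x**2 - 2*x*y - 2*x - 6*y**2 + 2*y - 2.
  f_x(P) = 9, f_y(P) = -2 (gradient nonzero, so P is smooth).
Step 3: tangent line at P: 9·(x − 1) + -2·(y − 0) = 0.
Expanding: 9*x - 2*y - 9 = 0.


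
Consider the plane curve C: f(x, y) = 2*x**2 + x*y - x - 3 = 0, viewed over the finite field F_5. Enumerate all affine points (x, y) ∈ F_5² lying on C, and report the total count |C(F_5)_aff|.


Affine F_5-points: {(1, 2), (2, 1), (3, 1), (4, 0)}; count = 4.

For each of the 25 pairs (x, y) ∈ F_5², evaluate f(x, y) mod 5. Record the zeros.
  x = 0: [0↦2, 1↦2, 2↦2, 3↦2, 4↦2]  zeros at y ∈ ∅
  x = 1: [0↦3, 1↦4, 2↦0, 3↦1, 4↦2]  zeros at y ∈ {2}
  x = 2: [0↦3, 1↦0, 2↦2, 3↦4, 4↦1]  zeros at y ∈ {1}
  x = 3: [0↦2, 1↦0, 2↦3, 3↦1, 4↦4]  zeros at y ∈ {1}
  x = 4: [0↦0, 1↦4, 2↦3, 3↦2, 4↦1]  zeros at y ∈ {0}
Collecting zeros: affine points = {(1, 2), (2, 1), (3, 1), (4, 0)}.
Total count |C(F_5)_aff| = 4.


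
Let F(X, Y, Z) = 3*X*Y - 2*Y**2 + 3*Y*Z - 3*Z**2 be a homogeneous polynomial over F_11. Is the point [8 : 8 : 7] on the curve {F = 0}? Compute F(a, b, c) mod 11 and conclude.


F(8,8,7) ≡ 8 (mod 11); P is NOT on the curve.

Evaluate F(8, 8, 7) term-by-term (mod 11).
  3*X*Y ↦ 3·8·8·1 = 192
  -2*Y**2 ↦ -2·1·64·1 = -128
  3*Y*Z ↦ 3·1·8·7 = 168
  -3*Z**2 ↦ -3·1·1·49 = -147
Sum: F(8, 8, 7) = (192) + (-128) + (168) + (-147) = 85.
Reducing mod 11: 85 ≡ 8 (mod 11).
Since F(a, b, c) ≡ 8 ≠ 0 (mod 11), P does NOT lie on the curve.


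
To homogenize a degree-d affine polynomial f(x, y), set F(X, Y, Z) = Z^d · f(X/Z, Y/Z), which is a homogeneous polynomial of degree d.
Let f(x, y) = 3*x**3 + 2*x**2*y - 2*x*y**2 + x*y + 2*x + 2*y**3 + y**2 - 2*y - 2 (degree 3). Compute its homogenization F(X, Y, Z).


F(X, Y, Z) = 3*X**3 + 2*X**2*Y - 2*X*Y**2 + X*Y*Z + 2*X*Z**2 + 2*Y**3 + Y**2*Z - 2*Y*Z**2 - 2*Z**3

deg(f) = 3.
Substitute x = X/Z, y = Y/Z into f, then multiply by Z^3.
  monomial 3·x^3·y^0 ↦ 3·X^3·Y^0·Z^0.
  monomial 2·x^2·y^1 ↦ 2·X^2·Y^1·Z^0.
  monomial -2·x^1·y^2 ↦ -2·X^1·Y^2·Z^0.
  monomial 1·x^1·y^1 ↦ 1·X^1·Y^1·Z^1.
  monomial 2·x^1·y^0 ↦ 2·X^1·Y^0·Z^2.
  monomial 2·x^0·y^3 ↦ 2·X^0·Y^3·Z^0.
  monomial 1·x^0·y^2 ↦ 1·X^0·Y^2·Z^1.
  monomial -2·x^0·y^1 ↦ -2·X^0·Y^1·Z^2.
  monomial -2·x^0·y^0 ↦ -2·X^0·Y^0·Z^3.
Collecting: F(X, Y, Z) = 3*X**3 + 2*X**2*Y - 2*X*Y**2 + X*Y*Z + 2*X*Z**2 + 2*Y**3 + Y**2*Z - 2*Y*Z**2 - 2*Z**3.


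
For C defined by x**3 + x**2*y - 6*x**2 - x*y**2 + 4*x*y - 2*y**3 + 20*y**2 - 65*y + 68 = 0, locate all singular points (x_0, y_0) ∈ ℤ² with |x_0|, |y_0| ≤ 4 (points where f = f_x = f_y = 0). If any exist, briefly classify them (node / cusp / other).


Singular points: {(1, 3)}; classification: cusp.

Compute partial derivatives:
  f_x = 3*x**2 + 2*x*y - 12*x - y**2 + 4*y.
  f_y = x**2 - 2*x*y + 4*x - 6*y**2 + 40*y - 65.
Scan x_0 ∈ {−4, ..., 4}. For each x_0, f_y(x_0, y) is a polynomial in y; find its integer roots y ∈ {−4, ..., 4}, then test f_x and f at those candidates.
  x = -4: f_y(-4, y) = -6*y**2 + 48*y - 65; no integer root y with |y| ≤ 4.
  x = -3: f_y(-3, y) = -6*y**2 + 46*y - 68; vanishes at y ∈ {2}. (-3, 2): f_x = 55 ≠ 0.
  x = -2: f_y(-2, y) = -6*y**2 + 44*y - 69; no integer root y with |y| ≤ 4.
  x = -1: f_y(-1, y) = -6*y**2 + 42*y - 68; no integer root y with |y| ≤ 4.
  x = 0: f_y(0, y) = -6*y**2 + 40*y - 65; no integer root y with |y| ≤ 4.
  x = 1: f_y(1, y) = -6*y**2 + 38*y - 60; vanishes at y ∈ {3}. (1, 3): f_x = 0, f = 0 — SINGULAR.
  x = 2: f_y(2, y) = -6*y**2 + 36*y - 53; no integer root y with |y| ≤ 4.
  x = 3: f_y(3, y) = -6*y**2 + 34*y - 44; vanishes at y ∈ {2}. (3, 2): f_x = 7 ≠ 0.
  x = 4: f_y(4, y) = -6*y**2 + 32*y - 33; no integer root y with |y| ≤ 4.
Only singular point on the grid: (1, 3).
Classify: substitute x = 1 + u, y = 3 + v and expand: f = u**3 + u**2*v - u*v**2 - 2*v**3 + v**2.
No constant or linear terms (consistent with a singular point). Quadratic part: v**2. Cubic part: u**3 + u**2*v - u*v**2 - 2*v**3.
The quadratic part v**2 is a perfect square, so there is a single (double) tangent line v = 0, i.e. y = 3. Restricting the cubic part to that line (v = 0) leaves u**3 ≠ 0, so f is not divisible by v and the branch is v² ≈ -u**3 to lowest order — this is a cusp.
Classification: cusp.


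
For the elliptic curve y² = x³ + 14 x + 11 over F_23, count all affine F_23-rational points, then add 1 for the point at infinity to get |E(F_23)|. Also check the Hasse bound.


Affine points = {(1, 7), (1, 16), (2, 1), (2, 22), (4, 4), (4, 19), (6, 9), (6, 14), (10, 1), (10, 22), (11, 1), (11, 22), (15, 10), (15, 13), (18, 0), (19, 11), (19, 12)}; affine count = 17; |E(F_23)| = 18.

Discriminant check: Δ ∝ 4a³ + 27b² = 4·14³ + 27·11² = 4·2744 + 27·121 ≡ 6 (mod 23). Nonzero ⇒ E is nonsingular.
For each x ∈ F_23, compute rhs = x³ + 14·x + 11 mod 23, then count y ∈ F_23 with y² ≡ rhs.
  x = 0: rhs = 11, matching y values: none (0 points).
  x = 1: rhs = 3, matching y values: 7, 16 (2 points).
  x = 2: rhs = 1, matching y values: 1, 22 (2 points).
  x = 3: rhs = 11, matching y values: none (0 points).
  x = 4: rhs = 16, matching y values: 4, 19 (2 points).
  x = 5: rhs = 22, matching y values: none (0 points).
  x = 6: rhs = 12, matching y values: 9, 14 (2 points).
  x = 7: rhs = 15, matching y values: none (0 points).
  x = 8: rhs = 14, matching y values: none (0 points).
  x = 9: rhs = 15, matching y values: none (0 points).
  x = 10: rhs = 1, matching y values: 1, 22 (2 points).
  x = 11: rhs = 1, matching y values: 1, 22 (2 points).
  x = 12: rhs = 21, matching y values: none (0 points).
  x = 13: rhs = 21, matching y values: none (0 points).
  x = 14: rhs = 7, matching y values: none (0 points).
  x = 15: rhs = 8, matching y values: 10, 13 (2 points).
  x = 16: rhs = 7, matching y values: none (0 points).
  x = 17: rhs = 10, matching y values: none (0 points).
  x = 18: rhs = 0, matching y values: 0 (1 points).
  x = 19: rhs = 6, matching y values: 11, 12 (2 points).
  x = 20: rhs = 11, matching y values: none (0 points).
  x = 21: rhs = 21, matching y values: none (0 points).
  x = 22: rhs = 19, matching y values: none (0 points).
Total affine count: 17.
Full point count |E(F_23)| = 17 + 1 = 18.
Hasse bound: |18 − (23+1)| = |-6| = 6 ≤ 2√23 ≈ 9.5917 ✓.


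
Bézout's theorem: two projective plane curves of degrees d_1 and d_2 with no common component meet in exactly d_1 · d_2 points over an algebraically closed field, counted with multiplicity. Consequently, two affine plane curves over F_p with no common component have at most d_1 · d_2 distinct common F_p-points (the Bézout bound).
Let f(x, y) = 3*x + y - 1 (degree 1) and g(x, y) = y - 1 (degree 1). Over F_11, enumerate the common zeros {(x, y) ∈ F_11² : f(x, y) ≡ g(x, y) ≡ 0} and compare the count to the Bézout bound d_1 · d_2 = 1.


Common zeros: {(0, 1)}; count = 1; Bézout bound = 1.

deg(f) = 1, deg(g) = 1, so Bézout bound = 1.
Scan x ∈ F_11. For each x, list the y ∈ F_11 with f(x, y) ≡ 0 and those with g(x, y) ≡ 0 (mod 11); the common zeros in that column are the intersection.
  x = 0: f ≡ 0 at y ∈ {1}; g ≡ 0 at y ∈ {1}; common: {1}.
  x = 1: f ≡ 0 at y ∈ {9}; g ≡ 0 at y ∈ {1}; common: ∅.
  x = 2: f ≡ 0 at y ∈ {6}; g ≡ 0 at y ∈ {1}; common: ∅.
  x = 3: f ≡ 0 at y ∈ {3}; g ≡ 0 at y ∈ {1}; common: ∅.
  x = 4: f ≡ 0 at y ∈ {0}; g ≡ 0 at y ∈ {1}; common: ∅.
  x = 5: f ≡ 0 at y ∈ {8}; g ≡ 0 at y ∈ {1}; common: ∅.
  x = 6: f ≡ 0 at y ∈ {5}; g ≡ 0 at y ∈ {1}; common: ∅.
  x = 7: f ≡ 0 at y ∈ {2}; g ≡ 0 at y ∈ {1}; common: ∅.
  x = 8: f ≡ 0 at y ∈ {10}; g ≡ 0 at y ∈ {1}; common: ∅.
  x = 9: f ≡ 0 at y ∈ {7}; g ≡ 0 at y ∈ {1}; common: ∅.
  x = 10: f ≡ 0 at y ∈ {4}; g ≡ 0 at y ∈ {1}; common: ∅.
Collecting: common zeros = {(0, 1)}, so the count is 1.
Comparison with the Bézout bound: 1 ≤ 1 = deg(f)·deg(g), as expected for curves with no common component (the bound is attained).


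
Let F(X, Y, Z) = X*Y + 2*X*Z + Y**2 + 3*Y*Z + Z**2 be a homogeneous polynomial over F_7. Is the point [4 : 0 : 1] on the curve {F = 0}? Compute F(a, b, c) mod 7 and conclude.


F(4,0,1) ≡ 2 (mod 7); P is NOT on the curve.

Evaluate F(4, 0, 1) term-by-term (mod 7).
  X*Y ↦ 1·4·0·1 = 0
  2*X*Z ↦ 2·4·1·1 = 8
  Y**2 ↦ 1·1·0·1 = 0
  3*Y*Z ↦ 3·1·0·1 = 0
  Z**2 ↦ 1·1·1·1 = 1
Sum: F(4, 0, 1) = (0) + (8) + (0) + (0) + (1) = 9.
Reducing mod 7: 9 ≡ 2 (mod 7).
Since F(a, b, c) ≡ 2 ≠ 0 (mod 7), P does NOT lie on the curve.


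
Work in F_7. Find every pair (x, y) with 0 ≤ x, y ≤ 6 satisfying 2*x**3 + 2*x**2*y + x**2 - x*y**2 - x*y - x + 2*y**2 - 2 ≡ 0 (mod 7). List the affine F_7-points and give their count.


Affine F_7-points: {(0, 1), (0, 6), (1, 0), (1, 6), (2, 2), (3, 2), (3, 6)}; count = 7.

For each of the 49 pairs (x, y) ∈ F_7², evaluate f(x, y) mod 7. Record the zeros.
  x = 0: [0↦5, 1↦0, 2↦6, 3↦2, 4↦2, 5↦6, 6↦0]  zeros at y ∈ {1, 6}
  x = 1: [0↦0, 1↦2, 2↦6, 3↦5, 4↦6, 5↦2, 6↦0]  zeros at y ∈ {0, 6}
  x = 2: [0↦2, 1↦1, 2↦0, 3↦6, 4↦5, 5↦4, 6↦3]  zeros at y ∈ {2}
  x = 3: [0↦2, 1↦2, 2↦0, 3↦3, 4↦4, 5↦3, 6↦0]  zeros at y ∈ {2, 6}
  x = 4: [0↦5, 1↦3, 2↦4, 3↦1, 4↦1, 5↦4, 6↦3]  zeros at y ∈ ∅
  x = 5: [0↦2, 1↦2, 2↦3, 3↦5, 4↦1, 5↦5, 6↦3]  zeros at y ∈ ∅
  x = 6: [0↦5, 1↦4, 2↦2, 3↦6, 4↦2, 5↦4, 6↦5]  zeros at y ∈ ∅
Collecting zeros: affine points = {(0, 1), (0, 6), (1, 0), (1, 6), (2, 2), (3, 2), (3, 6)}.
Total count |C(F_7)_aff| = 7.


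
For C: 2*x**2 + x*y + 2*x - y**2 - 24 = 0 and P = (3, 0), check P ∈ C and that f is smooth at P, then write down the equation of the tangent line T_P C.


Tangent line at P: 14*x + 3*y - 42 = 0.

Step 1: f(3, 0) = 0, so P lies on C.
Step 2: partial derivatives
  f_x(x, y) = 4*x + y + 2, f_y(x, y) = x - 2*y.
  f_x(P) = 14, f_y(P) = 3 (gradient nonzero, so P is smooth).
Step 3: tangent line at P: 14·(x − 3) + 3·(y − 0) = 0.
Expanding: 14*x + 3*y - 42 = 0.


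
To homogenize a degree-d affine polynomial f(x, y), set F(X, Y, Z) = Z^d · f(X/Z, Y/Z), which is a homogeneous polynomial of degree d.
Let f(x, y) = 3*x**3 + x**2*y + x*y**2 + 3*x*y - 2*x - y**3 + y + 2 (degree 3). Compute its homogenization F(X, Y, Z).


F(X, Y, Z) = 3*X**3 + X**2*Y + X*Y**2 + 3*X*Y*Z - 2*X*Z**2 - Y**3 + Y*Z**2 + 2*Z**3

deg(f) = 3.
Substitute x = X/Z, y = Y/Z into f, then multiply by Z^3.
  monomial 3·x^3·y^0 ↦ 3·X^3·Y^0·Z^0.
  monomial 1·x^2·y^1 ↦ 1·X^2·Y^1·Z^0.
  monomial 1·x^1·y^2 ↦ 1·X^1·Y^2·Z^0.
  monomial 3·x^1·y^1 ↦ 3·X^1·Y^1·Z^1.
  monomial -2·x^1·y^0 ↦ -2·X^1·Y^0·Z^2.
  monomial -1·x^0·y^3 ↦ -1·X^0·Y^3·Z^0.
  monomial 1·x^0·y^1 ↦ 1·X^0·Y^1·Z^2.
  monomial 2·x^0·y^0 ↦ 2·X^0·Y^0·Z^3.
Collecting: F(X, Y, Z) = 3*X**3 + X**2*Y + X*Y**2 + 3*X*Y*Z - 2*X*Z**2 - Y**3 + Y*Z**2 + 2*Z**3.


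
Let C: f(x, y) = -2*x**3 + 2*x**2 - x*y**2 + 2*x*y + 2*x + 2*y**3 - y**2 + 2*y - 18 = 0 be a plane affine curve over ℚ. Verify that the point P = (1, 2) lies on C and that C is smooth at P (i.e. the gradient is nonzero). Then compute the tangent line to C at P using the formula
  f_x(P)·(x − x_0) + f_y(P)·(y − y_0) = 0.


Tangent line at P: 20*y - 40 = 0.

Step 1: f(1, 2) = 0, so P lies on C.
Step 2: partial derivatives
  f_x(x, y) = -6*x**2 + 4*x - y**2 + 2*y + 2, f_y(x, y) = -2*x*y + 2*x + 6*y**2 - 2*y + 2.
  f_x(P) = 0, f_y(P) = 20 (gradient nonzero, so P is smooth).
Step 3: tangent line at P: 0·(x − 1) + 20·(y − 2) = 0.
Expanding: 20*y - 40 = 0.


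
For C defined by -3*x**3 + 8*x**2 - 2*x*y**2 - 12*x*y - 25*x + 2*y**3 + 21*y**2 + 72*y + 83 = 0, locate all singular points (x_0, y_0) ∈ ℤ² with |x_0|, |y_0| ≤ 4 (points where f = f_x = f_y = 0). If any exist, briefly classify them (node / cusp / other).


Singular points: {(1, -3)}; classification: node.

Compute partial derivatives:
  f_x = -9*x**2 + 16*x - 2*y**2 - 12*y - 25.
  f_y = -4*x*y - 12*x + 6*y**2 + 42*y + 72.
Scan x_0 ∈ {−4, ..., 4}. For each x_0, f_y(x_0, y) is a polynomial in y; find its integer roots y ∈ {−4, ..., 4}, then test f_x and f at those candidates.
  x = -4: f_y(-4, y) = 6*y**2 + 58*y + 120; vanishes at y ∈ {-3}. (-4, -3): f_x = -215 ≠ 0.
  x = -3: f_y(-3, y) = 6*y**2 + 54*y + 108; vanishes at y ∈ {-3}. (-3, -3): f_x = -136 ≠ 0.
  x = -2: f_y(-2, y) = 6*y**2 + 50*y + 96; vanishes at y ∈ {-3}. (-2, -3): f_x = -75 ≠ 0.
  x = -1: f_y(-1, y) = 6*y**2 + 46*y + 84; vanishes at y ∈ {-3}. (-1, -3): f_x = -32 ≠ 0.
  x = 0: f_y(0, y) = 6*y**2 + 42*y + 72; vanishes at y ∈ {-4, -3}. (0, -4): f_x = -9 ≠ 0; (0, -3): f_x = -7 ≠ 0.
  x = 1: f_y(1, y) = 6*y**2 + 38*y + 60; vanishes at y ∈ {-3}. (1, -3): f_x = 0, f = 0 — SINGULAR.
  x = 2: f_y(2, y) = 6*y**2 + 34*y + 48; vanishes at y ∈ {-3}. (2, -3): f_x = -11 ≠ 0.
  x = 3: f_y(3, y) = 6*y**2 + 30*y + 36; vanishes at y ∈ {-3, -2}. (3, -3): f_x = -40 ≠ 0; (3, -2): f_x = -42 ≠ 0.
  x = 4: f_y(4, y) = 6*y**2 + 26*y + 24; vanishes at y ∈ {-3}. (4, -3): f_x = -87 ≠ 0.
Only singular point on the grid: (1, -3).
Classify: substitute x = 1 + u, y = -3 + v and expand: f = -3*u**3 - u**2 - 2*u*v**2 + 2*v**3 + v**2.
No constant or linear terms (consistent with a singular point). Quadratic part: -u**2 + v**2. Cubic part: -3*u**3 - 2*u*v**2 + 2*v**3.
The quadratic part v**2 - u**2 = (v − u)(v + u) splits into two distinct linear factors, so there are two distinct tangent lines y − -3 = ±(x − 1) — this is a node (ordinary double point).
Classification: node.


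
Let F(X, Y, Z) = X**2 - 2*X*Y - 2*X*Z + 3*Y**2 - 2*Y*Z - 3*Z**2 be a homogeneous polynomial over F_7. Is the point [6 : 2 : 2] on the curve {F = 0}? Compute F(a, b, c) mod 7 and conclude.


F(6,2,2) ≡ 1 (mod 7); P is NOT on the curve.

Evaluate F(6, 2, 2) term-by-term (mod 7).
  X**2 ↦ 1·36·1·1 = 36
  -2*X*Y ↦ -2·6·2·1 = -24
  -2*X*Z ↦ -2·6·1·2 = -24
  3*Y**2 ↦ 3·1·4·1 = 12
  -2*Y*Z ↦ -2·1·2·2 = -8
  -3*Z**2 ↦ -3·1·1·4 = -12
Sum: F(6, 2, 2) = (36) + (-24) + (-24) + (12) + (-8) + (-12) = -20.
Reducing mod 7: -20 ≡ 1 (mod 7).
Since F(a, b, c) ≡ 1 ≠ 0 (mod 7), P does NOT lie on the curve.


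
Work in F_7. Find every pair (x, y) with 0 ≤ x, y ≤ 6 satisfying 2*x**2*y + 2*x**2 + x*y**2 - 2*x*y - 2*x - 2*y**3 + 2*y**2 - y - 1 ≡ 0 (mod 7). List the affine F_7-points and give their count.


Affine F_7-points: {(1, 2), (2, 4), (3, 3), (3, 4), (3, 6), (4, 2)}; count = 6.

For each of the 49 pairs (x, y) ∈ F_7², evaluate f(x, y) mod 7. Record the zeros.
  x = 0: [0↦6, 1↦5, 2↦3, 3↦2, 4↦4, 5↦4, 6↦4]  zeros at y ∈ ∅
  x = 1: [0↦6, 1↦6, 2↦0, 3↦4, 4↦6, 5↦1, 6↦5]  zeros at y ∈ {2}
  x = 2: [0↦3, 1↦1, 2↦2, 3↦1, 4↦0, 5↦1, 6↦6]  zeros at y ∈ {4}
  x = 3: [0↦4, 1↦4, 2↦2, 3↦0, 4↦0, 5↦4, 6↦0]  zeros at y ∈ {3, 4, 6}
  x = 4: [0↦2, 1↦1, 2↦0, 3↦1, 4↦6, 5↦3, 6↦1]  zeros at y ∈ {2}
  x = 5: [0↦4, 1↦6, 2↦3, 3↦4, 4↦4, 5↦5, 6↦2]  zeros at y ∈ ∅
  x = 6: [0↦3, 1↦5, 2↦4, 3↦2, 4↦1, 5↦3, 6↦3]  zeros at y ∈ ∅
Collecting zeros: affine points = {(1, 2), (2, 4), (3, 3), (3, 4), (3, 6), (4, 2)}.
Total count |C(F_7)_aff| = 6.


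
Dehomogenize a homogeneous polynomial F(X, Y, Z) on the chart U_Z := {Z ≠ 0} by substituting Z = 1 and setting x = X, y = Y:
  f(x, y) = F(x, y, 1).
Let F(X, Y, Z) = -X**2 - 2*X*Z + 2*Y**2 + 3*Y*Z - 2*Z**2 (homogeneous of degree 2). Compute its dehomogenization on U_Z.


f(x, y) = -x**2 - 2*x + 2*y**2 + 3*y - 2

On U_Z we set Z = 1. Each monomial c·X^i·Y^j·Z^k in F becomes c·x^i·y^j·1^k = c·x^i·y^j.
Substituting Z = 1: F(X, Y, 1) = -x**2 - 2*x + 2*y**2 + 3*y - 2.
Note: deg(f) ≤ deg(F) = 2; strict inequality happens when F is divisible by Z (lost terms).


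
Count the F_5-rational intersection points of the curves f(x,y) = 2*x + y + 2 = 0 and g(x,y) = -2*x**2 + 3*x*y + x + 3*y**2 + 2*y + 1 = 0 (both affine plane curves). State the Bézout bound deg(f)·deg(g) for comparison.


Common zeros: {(2, 4), (3, 2)}; count = 2; Bézout bound = 2.

deg(f) = 1, deg(g) = 2, so Bézout bound = 2.
Scan x ∈ F_5. For each x, list the y ∈ F_5 with f(x, y) ≡ 0 and those with g(x, y) ≡ 0 (mod 5); the common zeros in that column are the intersection.
  x = 0: f ≡ 0 at y ∈ {3}; g ≡ 0 at y ∈ ∅; common: ∅.
  x = 1: f ≡ 0 at y ∈ {1}; g ≡ 0 at y ∈ {0}; common: ∅.
  x = 2: f ≡ 0 at y ∈ {4}; g ≡ 0 at y ∈ {0, 4}; common: {4}.
  x = 3: f ≡ 0 at y ∈ {2}; g ≡ 0 at y ∈ {1, 2}; common: {2}.
  x = 4: f ≡ 0 at y ∈ {0}; g ≡ 0 at y ∈ {1}; common: ∅.
Collecting: common zeros = {(2, 4), (3, 2)}, so the count is 2.
Comparison with the Bézout bound: 2 ≤ 2 = deg(f)·deg(g), as expected for curves with no common component (the bound is attained).


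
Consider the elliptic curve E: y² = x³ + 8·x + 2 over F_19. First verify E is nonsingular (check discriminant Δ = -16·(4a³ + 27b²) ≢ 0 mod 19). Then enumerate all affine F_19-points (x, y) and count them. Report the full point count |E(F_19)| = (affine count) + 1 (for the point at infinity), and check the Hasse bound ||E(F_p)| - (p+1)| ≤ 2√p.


Affine points = {(1, 7), (1, 12), (2, 8), (2, 11), (6, 0), (9, 9), (9, 10), (13, 2), (13, 17), (15, 1), (15, 18), (17, 4), (17, 15)}; affine count = 13; |E(F_19)| = 14.

Discriminant check: Δ ∝ 4a³ + 27b² = 4·8³ + 27·2² = 4·512 + 27·4 ≡ 9 (mod 19). Nonzero ⇒ E is nonsingular.
For each x ∈ F_19, compute rhs = x³ + 8·x + 2 mod 19, then count y ∈ F_19 with y² ≡ rhs.
  x = 0: rhs = 2, matching y values: none (0 points).
  x = 1: rhs = 11, matching y values: 7, 12 (2 points).
  x = 2: rhs = 7, matching y values: 8, 11 (2 points).
  x = 3: rhs = 15, matching y values: none (0 points).
  x = 4: rhs = 3, matching y values: none (0 points).
  x = 5: rhs = 15, matching y values: none (0 points).
  x = 6: rhs = 0, matching y values: 0 (1 points).
  x = 7: rhs = 2, matching y values: none (0 points).
  x = 8: rhs = 8, matching y values: none (0 points).
  x = 9: rhs = 5, matching y values: 9, 10 (2 points).
  x = 10: rhs = 18, matching y values: none (0 points).
  x = 11: rhs = 15, matching y values: none (0 points).
  x = 12: rhs = 2, matching y values: none (0 points).
  x = 13: rhs = 4, matching y values: 2, 17 (2 points).
  x = 14: rhs = 8, matching y values: none (0 points).
  x = 15: rhs = 1, matching y values: 1, 18 (2 points).
  x = 16: rhs = 8, matching y values: none (0 points).
  x = 17: rhs = 16, matching y values: 4, 15 (2 points).
  x = 18: rhs = 12, matching y values: none (0 points).
Total affine count: 13.
Full point count |E(F_19)| = 13 + 1 = 14.
Hasse bound: |14 − (19+1)| = |-6| = 6 ≤ 2√19 ≈ 8.7178 ✓.


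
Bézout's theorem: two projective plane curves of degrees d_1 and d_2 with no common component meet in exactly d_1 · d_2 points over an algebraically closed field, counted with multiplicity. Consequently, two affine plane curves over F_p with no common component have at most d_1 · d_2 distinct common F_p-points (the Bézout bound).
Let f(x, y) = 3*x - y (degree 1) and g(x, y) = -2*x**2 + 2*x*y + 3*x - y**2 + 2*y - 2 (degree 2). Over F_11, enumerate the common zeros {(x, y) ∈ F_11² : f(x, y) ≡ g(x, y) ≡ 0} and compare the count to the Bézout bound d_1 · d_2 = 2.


Common zeros: ∅; count = 0; Bézout bound = 2.

deg(f) = 1, deg(g) = 2, so Bézout bound = 2.
Scan x ∈ F_11. For each x, list the y ∈ F_11 with f(x, y) ≡ 0 and those with g(x, y) ≡ 0 (mod 11); the common zeros in that column are the intersection.
  x = 0: f ≡ 0 at y ∈ {0}; g ≡ 0 at y ∈ ∅; common: ∅.
  x = 1: f ≡ 0 at y ∈ {3}; g ≡ 0 at y ∈ {7, 8}; common: ∅.
  x = 2: f ≡ 0 at y ∈ {6}; g ≡ 0 at y ∈ {7, 10}; common: ∅.
  x = 3: f ≡ 0 at y ∈ {9}; g ≡ 0 at y ∈ {0, 8}; common: ∅.
  x = 4: f ≡ 0 at y ∈ {1}; g ≡ 0 at y ∈ {0, 10}; common: ∅.
  x = 5: f ≡ 0 at y ∈ {4}; g ≡ 0 at y ∈ ∅; common: ∅.
  x = 6: f ≡ 0 at y ∈ {7}; g ≡ 0 at y ∈ {5, 9}; common: ∅.
  x = 7: f ≡ 0 at y ∈ {10}; g ≡ 0 at y ∈ ∅; common: ∅.
  x = 8: f ≡ 0 at y ∈ {2}; g ≡ 0 at y ∈ ∅; common: ∅.
  x = 9: f ≡ 0 at y ∈ {5}; g ≡ 0 at y ∈ ∅; common: ∅.
  x = 10: f ≡ 0 at y ∈ {8}; g ≡ 0 at y ∈ {2, 9}; common: ∅.
Collecting: common zeros = ∅, so the count is 0.
Comparison with the Bézout bound: 0 ≤ 2 = deg(f)·deg(g), as expected for curves with no common component (the affine F_11-count falls short of the bound because intersections may lie at infinity, over extension fields, or carry multiplicity).


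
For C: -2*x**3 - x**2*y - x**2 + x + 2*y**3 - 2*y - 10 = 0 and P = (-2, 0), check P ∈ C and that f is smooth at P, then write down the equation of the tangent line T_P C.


Tangent line at P: -19*x - 6*y - 38 = 0.

Step 1: f(-2, 0) = 0, so P lies on C.
Step 2: partial derivatives
  f_x(x, y) = -6*x**2 - 2*x*y - 2*x + 1, f_y(x, y) = -x**2 + 6*y**2 - 2.
  f_x(P) = -19, f_y(P) = -6 (gradient nonzero, so P is smooth).
Step 3: tangent line at P: -19·(x − -2) + -6·(y − 0) = 0.
Expanding: -19*x - 6*y - 38 = 0.


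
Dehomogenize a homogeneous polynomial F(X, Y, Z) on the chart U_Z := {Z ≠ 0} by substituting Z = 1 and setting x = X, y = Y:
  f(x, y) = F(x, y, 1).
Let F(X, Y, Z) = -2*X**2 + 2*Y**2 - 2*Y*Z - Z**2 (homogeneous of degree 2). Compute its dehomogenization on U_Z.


f(x, y) = -2*x**2 + 2*y**2 - 2*y - 1

On U_Z we set Z = 1. Each monomial c·X^i·Y^j·Z^k in F becomes c·x^i·y^j·1^k = c·x^i·y^j.
Substituting Z = 1: F(X, Y, 1) = -2*x**2 + 2*y**2 - 2*y - 1.
Note: deg(f) ≤ deg(F) = 2; strict inequality happens when F is divisible by Z (lost terms).


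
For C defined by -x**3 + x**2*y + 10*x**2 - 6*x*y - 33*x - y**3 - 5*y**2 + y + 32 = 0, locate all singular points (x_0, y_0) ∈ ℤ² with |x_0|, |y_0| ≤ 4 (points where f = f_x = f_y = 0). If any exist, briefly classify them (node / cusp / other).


Singular points: {(3, -2)}; classification: node.

Compute partial derivatives:
  f_x = -3*x**2 + 2*x*y + 20*x - 6*y - 33.
  f_y = x**2 - 6*x - 3*y**2 - 10*y + 1.
Scan x_0 ∈ {−4, ..., 4}. For each x_0, f_y(x_0, y) is a polynomial in y; find its integer roots y ∈ {−4, ..., 4}, then test f_x and f at those candidates.
  x = -4: f_y(-4, y) = -3*y**2 - 10*y + 41; no integer root y with |y| ≤ 4.
  x = -3: f_y(-3, y) = -3*y**2 - 10*y + 28; no integer root y with |y| ≤ 4.
  x = -2: f_y(-2, y) = -3*y**2 - 10*y + 17; no integer root y with |y| ≤ 4.
  x = -1: f_y(-1, y) = -3*y**2 - 10*y + 8; vanishes at y ∈ {-4}. (-1, -4): f_x = -24 ≠ 0.
  x = 0: f_y(0, y) = -3*y**2 - 10*y + 1; no integer root y with |y| ≤ 4.
  x = 1: f_y(1, y) = -3*y**2 - 10*y - 4; no integer root y with |y| ≤ 4.
  x = 2: f_y(2, y) = -3*y**2 - 10*y - 7; vanishes at y ∈ {-1}. (2, -1): f_x = -3 ≠ 0.
  x = 3: f_y(3, y) = -3*y**2 - 10*y - 8; vanishes at y ∈ {-2}. (3, -2): f_x = 0, f = 0 — SINGULAR.
  x = 4: f_y(4, y) = -3*y**2 - 10*y - 7; vanishes at y ∈ {-1}. (4, -1): f_x = -3 ≠ 0.
Only singular point on the grid: (3, -2).
Classify: substitute x = 3 + u, y = -2 + v and expand: f = -u**3 + u**2*v - u**2 - v**3 + v**2.
No constant or linear terms (consistent with a singular point). Quadratic part: -u**2 + v**2. Cubic part: -u**3 + u**2*v - v**3.
The quadratic part v**2 - u**2 = (v − u)(v + u) splits into two distinct linear factors, so there are two distinct tangent lines y − -2 = ±(x − 3) — this is a node (ordinary double point).
Classification: node.


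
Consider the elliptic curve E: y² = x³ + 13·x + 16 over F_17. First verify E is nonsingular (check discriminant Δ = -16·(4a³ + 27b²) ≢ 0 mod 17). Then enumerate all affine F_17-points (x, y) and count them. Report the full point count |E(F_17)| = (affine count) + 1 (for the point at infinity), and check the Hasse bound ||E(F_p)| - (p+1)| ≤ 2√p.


Affine points = {(0, 4), (0, 13), (1, 8), (1, 9), (2, 4), (2, 13), (4, 8), (4, 9), (5, 6), (5, 11), (6, 2), (6, 15), (7, 5), (7, 12), (12, 8), (12, 9), (13, 6), (13, 11), (14, 1), (14, 16), (15, 4), (15, 13), (16, 6), (16, 11)}; affine count = 24; |E(F_17)| = 25.

Discriminant check: Δ ∝ 4a³ + 27b² = 4·13³ + 27·16² = 4·2197 + 27·256 ≡ 9 (mod 17). Nonzero ⇒ E is nonsingular.
For each x ∈ F_17, compute rhs = x³ + 13·x + 16 mod 17, then count y ∈ F_17 with y² ≡ rhs.
  x = 0: rhs = 16, matching y values: 4, 13 (2 points).
  x = 1: rhs = 13, matching y values: 8, 9 (2 points).
  x = 2: rhs = 16, matching y values: 4, 13 (2 points).
  x = 3: rhs = 14, matching y values: none (0 points).
  x = 4: rhs = 13, matching y values: 8, 9 (2 points).
  x = 5: rhs = 2, matching y values: 6, 11 (2 points).
  x = 6: rhs = 4, matching y values: 2, 15 (2 points).
  x = 7: rhs = 8, matching y values: 5, 12 (2 points).
  x = 8: rhs = 3, matching y values: none (0 points).
  x = 9: rhs = 12, matching y values: none (0 points).
  x = 10: rhs = 7, matching y values: none (0 points).
  x = 11: rhs = 11, matching y values: none (0 points).
  x = 12: rhs = 13, matching y values: 8, 9 (2 points).
  x = 13: rhs = 2, matching y values: 6, 11 (2 points).
  x = 14: rhs = 1, matching y values: 1, 16 (2 points).
  x = 15: rhs = 16, matching y values: 4, 13 (2 points).
  x = 16: rhs = 2, matching y values: 6, 11 (2 points).
Total affine count: 24.
Full point count |E(F_17)| = 24 + 1 = 25.
Hasse bound: |25 − (17+1)| = |7| = 7 ≤ 2√17 ≈ 8.2462 ✓.


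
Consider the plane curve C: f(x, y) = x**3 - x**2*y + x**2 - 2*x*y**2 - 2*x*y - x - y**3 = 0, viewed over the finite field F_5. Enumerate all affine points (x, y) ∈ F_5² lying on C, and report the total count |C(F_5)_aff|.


Affine F_5-points: {(0, 0), (1, 1), (2, 0), (2, 2), (2, 4), (4, 3)}; count = 6.

For each of the 25 pairs (x, y) ∈ F_5², evaluate f(x, y) mod 5. Record the zeros.
  x = 0: [0↦0, 1↦4, 2↦2, 3↦3, 4↦1]  zeros at y ∈ {0}
  x = 1: [0↦1, 1↦0, 2↦4, 3↦2, 4↦3]  zeros at y ∈ {1}
  x = 2: [0↦0, 1↦2, 2↦0, 3↦3, 4↦0]  zeros at y ∈ {0, 2, 4}
  x = 3: [0↦3, 1↦1, 2↦1, 3↦2, 4↦3]  zeros at y ∈ ∅
  x = 4: [0↦1, 1↦3, 2↦3, 3↦0, 4↦3]  zeros at y ∈ {3}
Collecting zeros: affine points = {(0, 0), (1, 1), (2, 0), (2, 2), (2, 4), (4, 3)}.
Total count |C(F_5)_aff| = 6.


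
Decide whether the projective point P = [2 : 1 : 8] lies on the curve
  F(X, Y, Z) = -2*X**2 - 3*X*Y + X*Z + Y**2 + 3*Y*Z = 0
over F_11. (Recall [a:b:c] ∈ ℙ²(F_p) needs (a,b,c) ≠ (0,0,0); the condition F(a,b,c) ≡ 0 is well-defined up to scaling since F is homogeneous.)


F(2,1,8) ≡ 5 (mod 11); P is NOT on the curve.

Evaluate F(2, 1, 8) term-by-term (mod 11).
  -2*X**2 ↦ -2·4·1·1 = -8
  -3*X*Y ↦ -3·2·1·1 = -6
  X*Z ↦ 1·2·1·8 = 16
  Y**2 ↦ 1·1·1·1 = 1
  3*Y*Z ↦ 3·1·1·8 = 24
Sum: F(2, 1, 8) = (-8) + (-6) + (16) + (1) + (24) = 27.
Reducing mod 11: 27 ≡ 5 (mod 11).
Since F(a, b, c) ≡ 5 ≠ 0 (mod 11), P does NOT lie on the curve.


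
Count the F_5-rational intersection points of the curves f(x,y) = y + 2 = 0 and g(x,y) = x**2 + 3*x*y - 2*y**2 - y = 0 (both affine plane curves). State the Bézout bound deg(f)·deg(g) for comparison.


Common zeros: {(3, 3)}; count = 1; Bézout bound = 2.

deg(f) = 1, deg(g) = 2, so Bézout bound = 2.
Scan x ∈ F_5. For each x, list the y ∈ F_5 with f(x, y) ≡ 0 and those with g(x, y) ≡ 0 (mod 5); the common zeros in that column are the intersection.
  x = 0: f ≡ 0 at y ∈ {3}; g ≡ 0 at y ∈ {0, 2}; common: ∅.
  x = 1: f ≡ 0 at y ∈ {3}; g ≡ 0 at y ∈ ∅; common: ∅.
  x = 2: f ≡ 0 at y ∈ {3}; g ≡ 0 at y ∈ ∅; common: ∅.
  x = 3: f ≡ 0 at y ∈ {3}; g ≡ 0 at y ∈ {1, 3}; common: {3}.
  x = 4: f ≡ 0 at y ∈ {3}; g ≡ 0 at y ∈ {1, 2}; common: ∅.
Collecting: common zeros = {(3, 3)}, so the count is 1.
Comparison with the Bézout bound: 1 ≤ 2 = deg(f)·deg(g), as expected for curves with no common component (the affine F_5-count falls short of the bound because intersections may lie at infinity, over extension fields, or carry multiplicity).


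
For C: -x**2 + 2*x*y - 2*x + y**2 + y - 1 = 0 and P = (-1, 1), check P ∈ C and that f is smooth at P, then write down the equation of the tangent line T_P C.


Tangent line at P: 2*x + y + 1 = 0.

Step 1: f(-1, 1) = 0, so P lies on C.
Step 2: partial derivatives
  f_x(x, y) = -2*x + 2*y - 2, f_y(x, y) = 2*x + 2*y + 1.
  f_x(P) = 2, f_y(P) = 1 (gradient nonzero, so P is smooth).
Step 3: tangent line at P: 2·(x − -1) + 1·(y − 1) = 0.
Expanding: 2*x + y + 1 = 0.


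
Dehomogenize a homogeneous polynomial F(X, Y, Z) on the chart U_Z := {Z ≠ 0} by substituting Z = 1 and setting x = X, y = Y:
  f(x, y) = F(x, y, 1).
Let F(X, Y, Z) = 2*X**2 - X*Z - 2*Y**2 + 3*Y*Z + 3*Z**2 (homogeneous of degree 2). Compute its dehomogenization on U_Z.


f(x, y) = 2*x**2 - x - 2*y**2 + 3*y + 3

On U_Z we set Z = 1. Each monomial c·X^i·Y^j·Z^k in F becomes c·x^i·y^j·1^k = c·x^i·y^j.
Substituting Z = 1: F(X, Y, 1) = 2*x**2 - x - 2*y**2 + 3*y + 3.
Note: deg(f) ≤ deg(F) = 2; strict inequality happens when F is divisible by Z (lost terms).


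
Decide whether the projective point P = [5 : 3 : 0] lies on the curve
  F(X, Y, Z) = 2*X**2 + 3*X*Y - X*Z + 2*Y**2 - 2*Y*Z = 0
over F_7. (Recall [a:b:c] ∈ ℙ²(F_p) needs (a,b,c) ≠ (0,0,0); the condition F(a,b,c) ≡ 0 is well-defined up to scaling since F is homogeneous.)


F(5,3,0) ≡ 1 (mod 7); P is NOT on the curve.

Evaluate F(5, 3, 0) term-by-term (mod 7).
  2*X**2 ↦ 2·25·1·1 = 50
  3*X*Y ↦ 3·5·3·1 = 45
  -X*Z ↦ -1·5·1·0 = 0
  2*Y**2 ↦ 2·1·9·1 = 18
  -2*Y*Z ↦ -2·1·3·0 = 0
Sum: F(5, 3, 0) = (50) + (45) + (0) + (18) + (0) = 113.
Reducing mod 7: 113 ≡ 1 (mod 7).
Since F(a, b, c) ≡ 1 ≠ 0 (mod 7), P does NOT lie on the curve.


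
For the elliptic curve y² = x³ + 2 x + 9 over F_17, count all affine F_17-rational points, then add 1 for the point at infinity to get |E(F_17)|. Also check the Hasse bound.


Affine points = {(0, 3), (0, 14), (2, 2), (2, 15), (3, 5), (3, 12), (4, 8), (4, 9), (5, 5), (5, 12), (6, 4), (6, 13), (7, 3), (7, 14), (9, 5), (9, 12), (10, 3), (10, 14), (11, 6), (11, 11)}; affine count = 20; |E(F_17)| = 21.

Discriminant check: Δ ∝ 4a³ + 27b² = 4·2³ + 27·9² = 4·8 + 27·81 ≡ 9 (mod 17). Nonzero ⇒ E is nonsingular.
For each x ∈ F_17, compute rhs = x³ + 2·x + 9 mod 17, then count y ∈ F_17 with y² ≡ rhs.
  x = 0: rhs = 9, matching y values: 3, 14 (2 points).
  x = 1: rhs = 12, matching y values: none (0 points).
  x = 2: rhs = 4, matching y values: 2, 15 (2 points).
  x = 3: rhs = 8, matching y values: 5, 12 (2 points).
  x = 4: rhs = 13, matching y values: 8, 9 (2 points).
  x = 5: rhs = 8, matching y values: 5, 12 (2 points).
  x = 6: rhs = 16, matching y values: 4, 13 (2 points).
  x = 7: rhs = 9, matching y values: 3, 14 (2 points).
  x = 8: rhs = 10, matching y values: none (0 points).
  x = 9: rhs = 8, matching y values: 5, 12 (2 points).
  x = 10: rhs = 9, matching y values: 3, 14 (2 points).
  x = 11: rhs = 2, matching y values: 6, 11 (2 points).
  x = 12: rhs = 10, matching y values: none (0 points).
  x = 13: rhs = 5, matching y values: none (0 points).
  x = 14: rhs = 10, matching y values: none (0 points).
  x = 15: rhs = 14, matching y values: none (0 points).
  x = 16: rhs = 6, matching y values: none (0 points).
Total affine count: 20.
Full point count |E(F_17)| = 20 + 1 = 21.
Hasse bound: |21 − (17+1)| = |3| = 3 ≤ 2√17 ≈ 8.2462 ✓.


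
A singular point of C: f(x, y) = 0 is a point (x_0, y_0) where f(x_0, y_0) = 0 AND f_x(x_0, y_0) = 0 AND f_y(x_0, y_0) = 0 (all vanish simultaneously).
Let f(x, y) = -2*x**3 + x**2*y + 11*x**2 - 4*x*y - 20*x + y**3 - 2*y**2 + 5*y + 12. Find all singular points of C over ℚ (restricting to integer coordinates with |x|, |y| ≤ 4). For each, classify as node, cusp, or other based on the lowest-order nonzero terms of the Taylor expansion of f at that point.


Singular points: {(2, 1)}; classification: cusp.

Compute partial derivatives:
  f_x = -6*x**2 + 2*x*y + 22*x - 4*y - 20.
  f_y = x**2 - 4*x + 3*y**2 - 4*y + 5.
Scan x_0 ∈ {−4, ..., 4}. For each x_0, f_y(x_0, y) is a polynomial in y; find its integer roots y ∈ {−4, ..., 4}, then test f_x and f at those candidates.
  x = -4: f_y(-4, y) = 3*y**2 - 4*y + 37; no integer root y with |y| ≤ 4.
  x = -3: f_y(-3, y) = 3*y**2 - 4*y + 26; no integer root y with |y| ≤ 4.
  x = -2: f_y(-2, y) = 3*y**2 - 4*y + 17; no integer root y with |y| ≤ 4.
  x = -1: f_y(-1, y) = 3*y**2 - 4*y + 10; no integer root y with |y| ≤ 4.
  x = 0: f_y(0, y) = 3*y**2 - 4*y + 5; no integer root y with |y| ≤ 4.
  x = 1: f_y(1, y) = 3*y**2 - 4*y + 2; no integer root y with |y| ≤ 4.
  x = 2: f_y(2, y) = 3*y**2 - 4*y + 1; vanishes at y ∈ {1}. (2, 1): f_x = 0, f = 0 — SINGULAR.
  x = 3: f_y(3, y) = 3*y**2 - 4*y + 2; no integer root y with |y| ≤ 4.
  x = 4: f_y(4, y) = 3*y**2 - 4*y + 5; no integer root y with |y| ≤ 4.
Only singular point on the grid: (2, 1).
Classify: substitute x = 2 + u, y = 1 + v and expand: f = -2*u**3 + u**2*v + v**3 + v**2.
No constant or linear terms (consistent with a singular point). Quadratic part: v**2. Cubic part: -2*u**3 + u**2*v + v**3.
The quadratic part v**2 is a perfect square, so there is a single (double) tangent line v = 0, i.e. y = 1. Restricting the cubic part to that line (v = 0) leaves -2*u**3 ≠ 0, so f is not divisible by v and the branch is v² ≈ 2*u**3 to lowest order — this is a cusp.
Classification: cusp.


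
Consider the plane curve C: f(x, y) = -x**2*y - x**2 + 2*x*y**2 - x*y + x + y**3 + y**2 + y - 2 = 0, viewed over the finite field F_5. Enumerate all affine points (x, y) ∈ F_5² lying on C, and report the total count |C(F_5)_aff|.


Affine F_5-points: {(2, 4)}; count = 1.

For each of the 25 pairs (x, y) ∈ F_5², evaluate f(x, y) mod 5. Record the zeros.
  x = 0: [0↦3, 1↦1, 2↦2, 3↦2, 4↦2]  zeros at y ∈ ∅
  x = 1: [0↦3, 1↦1, 2↦1, 3↦4, 4↦1]  zeros at y ∈ ∅
  x = 2: [0↦1, 1↦2, 2↦4, 3↦3, 4↦0]  zeros at y ∈ {4}
  x = 3: [0↦2, 1↦4, 2↦1, 3↦4, 4↦4]  zeros at y ∈ ∅
  x = 4: [0↦1, 1↦2, 2↦2, 3↦2, 4↦3]  zeros at y ∈ ∅
Collecting zeros: affine points = {(2, 4)}.
Total count |C(F_5)_aff| = 1.


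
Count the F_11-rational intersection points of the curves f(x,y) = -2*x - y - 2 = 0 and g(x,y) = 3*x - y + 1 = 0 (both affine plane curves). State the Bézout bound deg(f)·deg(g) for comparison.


Common zeros: {(6, 8)}; count = 1; Bézout bound = 1.

deg(f) = 1, deg(g) = 1, so Bézout bound = 1.
Scan x ∈ F_11. For each x, list the y ∈ F_11 with f(x, y) ≡ 0 and those with g(x, y) ≡ 0 (mod 11); the common zeros in that column are the intersection.
  x = 0: f ≡ 0 at y ∈ {9}; g ≡ 0 at y ∈ {1}; common: ∅.
  x = 1: f ≡ 0 at y ∈ {7}; g ≡ 0 at y ∈ {4}; common: ∅.
  x = 2: f ≡ 0 at y ∈ {5}; g ≡ 0 at y ∈ {7}; common: ∅.
  x = 3: f ≡ 0 at y ∈ {3}; g ≡ 0 at y ∈ {10}; common: ∅.
  x = 4: f ≡ 0 at y ∈ {1}; g ≡ 0 at y ∈ {2}; common: ∅.
  x = 5: f ≡ 0 at y ∈ {10}; g ≡ 0 at y ∈ {5}; common: ∅.
  x = 6: f ≡ 0 at y ∈ {8}; g ≡ 0 at y ∈ {8}; common: {8}.
  x = 7: f ≡ 0 at y ∈ {6}; g ≡ 0 at y ∈ {0}; common: ∅.
  x = 8: f ≡ 0 at y ∈ {4}; g ≡ 0 at y ∈ {3}; common: ∅.
  x = 9: f ≡ 0 at y ∈ {2}; g ≡ 0 at y ∈ {6}; common: ∅.
  x = 10: f ≡ 0 at y ∈ {0}; g ≡ 0 at y ∈ {9}; common: ∅.
Collecting: common zeros = {(6, 8)}, so the count is 1.
Comparison with the Bézout bound: 1 ≤ 1 = deg(f)·deg(g), as expected for curves with no common component (the bound is attained).
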